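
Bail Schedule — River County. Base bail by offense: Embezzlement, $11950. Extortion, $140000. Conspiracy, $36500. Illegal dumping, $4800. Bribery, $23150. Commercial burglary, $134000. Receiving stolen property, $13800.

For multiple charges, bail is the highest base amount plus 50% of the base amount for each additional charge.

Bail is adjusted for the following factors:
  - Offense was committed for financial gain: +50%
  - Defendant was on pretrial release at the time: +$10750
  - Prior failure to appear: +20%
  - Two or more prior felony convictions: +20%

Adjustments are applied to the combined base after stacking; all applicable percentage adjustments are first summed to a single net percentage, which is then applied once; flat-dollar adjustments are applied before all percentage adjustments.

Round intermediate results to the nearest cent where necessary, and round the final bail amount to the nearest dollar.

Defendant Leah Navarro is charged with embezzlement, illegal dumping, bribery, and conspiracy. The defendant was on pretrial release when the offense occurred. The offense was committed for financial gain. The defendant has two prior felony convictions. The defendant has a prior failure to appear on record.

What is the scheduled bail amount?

Base amounts from the schedule: embezzlement $11950; illegal dumping $4800; bribery $23150; conspiracy $36500.
Stacking rule: highest base plus 50% of each additional charge. Highest is conspiracy at $36500. Additional: $11950 × 50% = $5975; $4800 × 50% = $2400; $23150 × 50% = $11575. Combined base = $36500 + $19950 = $56450.
Defendant was on pretrial release at the time (+$10750 flat): $56450 + $10750 = $67200.
Net percentage adjustment: +50% +20% +20% = +90%. $67200 × 1.9 = $127680.

$127680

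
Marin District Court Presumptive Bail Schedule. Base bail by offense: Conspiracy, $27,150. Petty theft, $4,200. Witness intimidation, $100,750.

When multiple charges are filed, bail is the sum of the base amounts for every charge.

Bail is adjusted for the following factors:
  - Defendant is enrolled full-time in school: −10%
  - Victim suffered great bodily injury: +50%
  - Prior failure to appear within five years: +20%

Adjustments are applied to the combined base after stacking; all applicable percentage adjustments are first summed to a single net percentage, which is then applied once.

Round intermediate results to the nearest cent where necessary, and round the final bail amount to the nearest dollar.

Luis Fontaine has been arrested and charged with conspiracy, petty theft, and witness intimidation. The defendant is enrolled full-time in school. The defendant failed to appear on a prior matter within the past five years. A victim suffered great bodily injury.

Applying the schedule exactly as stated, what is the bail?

Base amounts from the schedule: conspiracy $27,150; petty theft $4,200; witness intimidation $100,750.
Stacking rule: sum of all bases. $27,150 + $4,200 + $100,750 = $132,100.
Net percentage adjustment: −10% +50% +20% = +60%. $132,100 × 1.6 = $211,360.

$211,360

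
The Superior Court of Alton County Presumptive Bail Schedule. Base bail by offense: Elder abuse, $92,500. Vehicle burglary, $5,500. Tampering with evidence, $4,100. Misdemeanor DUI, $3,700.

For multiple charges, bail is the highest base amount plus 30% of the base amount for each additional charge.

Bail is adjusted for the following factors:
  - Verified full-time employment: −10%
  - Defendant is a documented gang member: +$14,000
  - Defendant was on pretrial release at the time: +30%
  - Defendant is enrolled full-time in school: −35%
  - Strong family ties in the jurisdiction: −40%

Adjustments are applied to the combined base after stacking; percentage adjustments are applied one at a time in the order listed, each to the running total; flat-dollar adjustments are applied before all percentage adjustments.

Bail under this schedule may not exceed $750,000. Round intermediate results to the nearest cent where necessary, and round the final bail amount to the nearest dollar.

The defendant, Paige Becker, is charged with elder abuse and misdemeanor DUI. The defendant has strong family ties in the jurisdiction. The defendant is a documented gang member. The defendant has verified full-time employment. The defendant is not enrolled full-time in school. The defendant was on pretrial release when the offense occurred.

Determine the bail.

$75,542

Base amounts from the schedule: elder abuse $92,500; misdemeanor DUI $3,700.
Stacking rule: highest base plus 30% of each additional charge. Highest is elder abuse at $92,500. Additional: $3,700 × 30% = $1,110. Combined base = $92,500 + $1,110 = $93,610.
Defendant is a documented gang member (+$14,000 flat): $93,610 + $14,000 = $107,610.
Verified full-time employment (−10%): $107,610 × 0.9 = $96,849.
Defendant was on pretrial release at the time (+30%): $96,849 × 1.3 = $125,903.70.
Strong family ties in the jurisdiction (−40%): $125,903.70 × 0.6 = $75,542.22.
$75,542.22 is within the $750,000 maximum.
Rounded to the nearest dollar: $75,542.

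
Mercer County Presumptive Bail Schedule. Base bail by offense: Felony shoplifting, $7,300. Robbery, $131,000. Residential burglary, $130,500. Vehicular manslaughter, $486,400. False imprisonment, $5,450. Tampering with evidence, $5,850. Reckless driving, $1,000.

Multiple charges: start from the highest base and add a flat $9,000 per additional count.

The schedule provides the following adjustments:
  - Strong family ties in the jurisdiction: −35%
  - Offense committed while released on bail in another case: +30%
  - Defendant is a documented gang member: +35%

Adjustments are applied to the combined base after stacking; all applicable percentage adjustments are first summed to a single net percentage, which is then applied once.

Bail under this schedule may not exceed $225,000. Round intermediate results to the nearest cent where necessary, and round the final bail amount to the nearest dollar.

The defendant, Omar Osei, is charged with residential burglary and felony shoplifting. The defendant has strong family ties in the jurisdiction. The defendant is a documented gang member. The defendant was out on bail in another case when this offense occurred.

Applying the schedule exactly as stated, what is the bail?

$181,350

Base amounts from the schedule: residential burglary $130,500; felony shoplifting $7,300.
Stacking rule: highest base plus $9,000 per additional charge. Highest is residential burglary at $130,500; 1 additional charge → +$9,000. Combined base = $139,500.
Net percentage adjustment: −35% +30% +35% = +30%. $139,500 × 1.3 = $181,350.
$181,350 is within the $225,000 maximum.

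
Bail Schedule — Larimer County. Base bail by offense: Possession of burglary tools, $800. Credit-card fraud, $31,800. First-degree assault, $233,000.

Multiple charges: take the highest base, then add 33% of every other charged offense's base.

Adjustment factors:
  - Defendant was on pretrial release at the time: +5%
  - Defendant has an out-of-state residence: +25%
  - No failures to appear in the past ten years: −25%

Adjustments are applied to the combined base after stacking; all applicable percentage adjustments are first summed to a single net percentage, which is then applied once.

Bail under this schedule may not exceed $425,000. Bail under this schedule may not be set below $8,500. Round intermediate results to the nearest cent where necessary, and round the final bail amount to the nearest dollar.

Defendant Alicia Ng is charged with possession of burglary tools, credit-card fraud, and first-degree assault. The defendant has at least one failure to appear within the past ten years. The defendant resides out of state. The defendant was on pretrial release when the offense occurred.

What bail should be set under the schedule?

Base amounts from the schedule: possession of burglary tools $800; credit-card fraud $31,800; first-degree assault $233,000.
Stacking rule: highest base plus 33% of each additional charge. Highest is first-degree assault at $233,000. Additional: $800 × 33% = $264; $31,800 × 33% = $10,494. Combined base = $233,000 + $10,758 = $243,758.
Net percentage adjustment: +5% +25% = +30%. $243,758 × 1.3 = $316,885.40.
$316,885.40 is within the $425,000 maximum.
$316,885.40 is at or above the $8,500 minimum.
Rounded to the nearest dollar: $316,885.

$316,885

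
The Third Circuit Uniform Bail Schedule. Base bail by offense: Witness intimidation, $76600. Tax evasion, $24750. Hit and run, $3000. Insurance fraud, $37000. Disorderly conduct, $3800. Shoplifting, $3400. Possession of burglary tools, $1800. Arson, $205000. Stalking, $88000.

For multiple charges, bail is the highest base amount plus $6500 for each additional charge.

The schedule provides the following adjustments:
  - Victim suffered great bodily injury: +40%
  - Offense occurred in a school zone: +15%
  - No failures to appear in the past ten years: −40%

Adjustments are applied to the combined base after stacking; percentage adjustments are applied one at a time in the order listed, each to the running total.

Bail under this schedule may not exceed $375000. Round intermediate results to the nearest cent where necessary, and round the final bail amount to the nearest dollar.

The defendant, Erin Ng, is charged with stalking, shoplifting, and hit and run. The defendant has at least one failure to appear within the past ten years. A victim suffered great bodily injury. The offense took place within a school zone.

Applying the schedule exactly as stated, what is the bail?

Base amounts from the schedule: stalking $88000; shoplifting $3400; hit and run $3000.
Stacking rule: highest base plus $6500 per additional charge. Highest is stalking at $88000; 2 additional charges → +$13000. Combined base = $101000.
Victim suffered great bodily injury (+40%): $101000 × 1.4 = $141400.
Offense occurred in a school zone (+15%): $141400 × 1.15 = $162610.
$162610 is within the $375000 maximum.

$162610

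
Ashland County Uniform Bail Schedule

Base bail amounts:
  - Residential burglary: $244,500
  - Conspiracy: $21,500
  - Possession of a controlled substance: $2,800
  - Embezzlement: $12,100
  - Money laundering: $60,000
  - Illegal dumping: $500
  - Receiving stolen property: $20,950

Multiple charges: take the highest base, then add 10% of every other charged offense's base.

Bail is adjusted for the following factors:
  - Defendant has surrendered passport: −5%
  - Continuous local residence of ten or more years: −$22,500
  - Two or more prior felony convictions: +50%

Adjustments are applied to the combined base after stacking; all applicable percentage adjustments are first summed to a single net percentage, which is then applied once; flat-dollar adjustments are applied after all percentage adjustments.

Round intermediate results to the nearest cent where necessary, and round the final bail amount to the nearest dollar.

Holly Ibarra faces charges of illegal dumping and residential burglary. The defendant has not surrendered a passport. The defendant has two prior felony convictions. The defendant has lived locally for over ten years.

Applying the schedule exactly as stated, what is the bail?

$344,325

Base amounts from the schedule: illegal dumping $500; residential burglary $244,500.
Stacking rule: highest base plus 10% of each additional charge. Highest is residential burglary at $244,500. Additional: $500 × 10% = $50. Combined base = $244,500 + $50 = $244,550.
Two or more prior felony convictions (+50%): $244,550 × 1.5 = $366,825.
Continuous local residence of ten or more years (−$22,500 flat): $366,825 − $22,500 = $344,325.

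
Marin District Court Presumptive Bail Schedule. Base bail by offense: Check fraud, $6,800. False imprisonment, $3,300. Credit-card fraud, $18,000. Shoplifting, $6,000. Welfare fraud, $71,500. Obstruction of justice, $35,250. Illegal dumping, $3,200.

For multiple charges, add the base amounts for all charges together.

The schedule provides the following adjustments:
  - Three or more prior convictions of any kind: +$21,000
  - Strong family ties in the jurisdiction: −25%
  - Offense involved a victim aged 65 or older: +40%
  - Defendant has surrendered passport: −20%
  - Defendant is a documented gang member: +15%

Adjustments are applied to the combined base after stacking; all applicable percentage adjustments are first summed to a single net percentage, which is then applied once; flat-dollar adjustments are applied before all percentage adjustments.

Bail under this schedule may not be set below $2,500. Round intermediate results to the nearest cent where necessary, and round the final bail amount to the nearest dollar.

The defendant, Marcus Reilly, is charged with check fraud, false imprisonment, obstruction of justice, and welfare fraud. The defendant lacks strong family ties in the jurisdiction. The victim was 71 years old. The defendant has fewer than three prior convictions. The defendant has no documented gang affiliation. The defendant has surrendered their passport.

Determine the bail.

$140,220

Base amounts from the schedule: check fraud $6,800; false imprisonment $3,300; obstruction of justice $35,250; welfare fraud $71,500.
Stacking rule: sum of all bases. $6,800 + $3,300 + $35,250 + $71,500 = $116,850.
Net percentage adjustment: +40% −20% = +20%. $116,850 × 1.2 = $140,220.
$140,220 is at or above the $2,500 minimum.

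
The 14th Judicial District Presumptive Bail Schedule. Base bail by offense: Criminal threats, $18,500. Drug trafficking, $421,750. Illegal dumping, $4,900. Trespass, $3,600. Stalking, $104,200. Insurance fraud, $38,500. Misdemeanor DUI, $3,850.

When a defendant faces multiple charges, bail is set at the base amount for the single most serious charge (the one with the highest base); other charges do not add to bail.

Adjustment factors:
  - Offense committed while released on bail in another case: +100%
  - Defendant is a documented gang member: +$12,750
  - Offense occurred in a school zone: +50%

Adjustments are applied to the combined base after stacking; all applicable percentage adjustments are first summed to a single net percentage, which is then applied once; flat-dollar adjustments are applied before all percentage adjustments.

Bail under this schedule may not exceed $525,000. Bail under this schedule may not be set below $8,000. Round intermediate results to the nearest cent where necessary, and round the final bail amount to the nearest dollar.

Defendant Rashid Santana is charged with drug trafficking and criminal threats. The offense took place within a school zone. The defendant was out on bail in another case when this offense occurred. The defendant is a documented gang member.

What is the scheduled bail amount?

Base amounts from the schedule: drug trafficking $421,750; criminal threats $18,500.
Stacking rule: use the highest base only. Highest is drug trafficking at $421,750. Combined base = $421,750.
Defendant is a documented gang member (+$12,750 flat): $421,750 + $12,750 = $434,500.
Net percentage adjustment: +100% +50% = +150%. $434,500 × 2.5 = $1,086,250.
Result $1,086,250 exceeds the maximum of $525,000; bail is capped at $525,000.
$525,000 is at or above the $8,000 minimum.

$525,000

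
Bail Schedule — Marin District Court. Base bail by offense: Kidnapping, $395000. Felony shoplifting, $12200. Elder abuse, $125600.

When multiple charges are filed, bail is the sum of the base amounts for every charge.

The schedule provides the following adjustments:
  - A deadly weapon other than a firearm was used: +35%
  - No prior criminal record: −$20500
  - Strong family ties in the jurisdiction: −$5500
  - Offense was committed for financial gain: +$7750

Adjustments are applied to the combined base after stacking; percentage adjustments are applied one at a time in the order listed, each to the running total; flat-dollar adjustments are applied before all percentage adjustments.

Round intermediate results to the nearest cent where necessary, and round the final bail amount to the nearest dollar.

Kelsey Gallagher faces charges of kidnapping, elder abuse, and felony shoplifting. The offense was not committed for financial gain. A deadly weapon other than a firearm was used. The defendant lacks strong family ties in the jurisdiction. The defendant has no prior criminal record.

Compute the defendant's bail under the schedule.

Base amounts from the schedule: kidnapping $395000; elder abuse $125600; felony shoplifting $12200.
Stacking rule: sum of all bases. $395000 + $125600 + $12200 = $532800.
No prior criminal record (−$20500 flat): $532800 − $20500 = $512300.
A deadly weapon other than a firearm was used (+35%): $512300 × 1.35 = $691605.

$691605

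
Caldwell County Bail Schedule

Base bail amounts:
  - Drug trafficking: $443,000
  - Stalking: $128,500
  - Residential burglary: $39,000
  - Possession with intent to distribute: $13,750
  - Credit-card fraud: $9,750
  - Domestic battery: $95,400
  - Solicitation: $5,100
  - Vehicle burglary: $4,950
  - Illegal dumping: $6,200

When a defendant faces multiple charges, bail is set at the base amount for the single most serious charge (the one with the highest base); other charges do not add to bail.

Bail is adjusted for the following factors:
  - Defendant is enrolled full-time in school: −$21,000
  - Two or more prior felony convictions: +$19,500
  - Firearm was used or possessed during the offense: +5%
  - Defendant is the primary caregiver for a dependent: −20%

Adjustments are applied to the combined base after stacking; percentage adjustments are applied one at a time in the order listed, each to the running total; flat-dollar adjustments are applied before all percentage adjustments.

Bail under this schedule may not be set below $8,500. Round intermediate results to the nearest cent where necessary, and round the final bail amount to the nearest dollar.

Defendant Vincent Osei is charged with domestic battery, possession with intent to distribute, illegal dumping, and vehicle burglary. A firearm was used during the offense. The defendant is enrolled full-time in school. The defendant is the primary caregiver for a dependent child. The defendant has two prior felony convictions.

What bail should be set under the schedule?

$78,876

Base amounts from the schedule: domestic battery $95,400; possession with intent to distribute $13,750; illegal dumping $6,200; vehicle burglary $4,950.
Stacking rule: use the highest base only. Highest is domestic battery at $95,400. Combined base = $95,400.
Defendant is enrolled full-time in school (−$21,000 flat): $95,400 − $21,000 = $74,400.
Two or more prior felony convictions (+$19,500 flat): $74,400 + $19,500 = $93,900.
Firearm was used or possessed during the offense (+5%): $93,900 × 1.05 = $98,595.
Defendant is the primary caregiver for a dependent (−20%): $98,595 × 0.8 = $78,876.
$78,876 is at or above the $8,500 minimum.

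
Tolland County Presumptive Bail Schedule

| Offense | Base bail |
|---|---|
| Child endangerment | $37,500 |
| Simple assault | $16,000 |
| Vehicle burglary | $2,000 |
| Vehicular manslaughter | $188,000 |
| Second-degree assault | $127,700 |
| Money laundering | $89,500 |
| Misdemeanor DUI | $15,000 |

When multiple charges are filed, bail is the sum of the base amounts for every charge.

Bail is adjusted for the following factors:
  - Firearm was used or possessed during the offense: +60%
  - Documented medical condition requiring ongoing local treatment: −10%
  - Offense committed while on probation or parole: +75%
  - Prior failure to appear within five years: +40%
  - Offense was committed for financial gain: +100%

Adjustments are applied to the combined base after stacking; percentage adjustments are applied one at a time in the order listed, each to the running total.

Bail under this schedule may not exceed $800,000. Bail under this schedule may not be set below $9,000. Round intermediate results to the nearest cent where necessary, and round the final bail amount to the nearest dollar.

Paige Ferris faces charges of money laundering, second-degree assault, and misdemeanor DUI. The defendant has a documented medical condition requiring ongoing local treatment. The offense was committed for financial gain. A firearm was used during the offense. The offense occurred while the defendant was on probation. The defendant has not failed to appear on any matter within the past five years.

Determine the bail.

Base amounts from the schedule: money laundering $89,500; second-degree assault $127,700; misdemeanor DUI $15,000.
Stacking rule: sum of all bases. $89,500 + $127,700 + $15,000 = $232,200.
Firearm was used or possessed during the offense (+60%): $232,200 × 1.6 = $371,520.
Documented medical condition requiring ongoing local treatment (−10%): $371,520 × 0.9 = $334,368.
Offense committed while on probation or parole (+75%): $334,368 × 1.75 = $585,144.
Offense was committed for financial gain (+100%): $585,144 × 2 = $1,170,288.
Result $1,170,288 exceeds the maximum of $800,000; bail is capped at $800,000.
$800,000 is at or above the $9,000 minimum.

$800,000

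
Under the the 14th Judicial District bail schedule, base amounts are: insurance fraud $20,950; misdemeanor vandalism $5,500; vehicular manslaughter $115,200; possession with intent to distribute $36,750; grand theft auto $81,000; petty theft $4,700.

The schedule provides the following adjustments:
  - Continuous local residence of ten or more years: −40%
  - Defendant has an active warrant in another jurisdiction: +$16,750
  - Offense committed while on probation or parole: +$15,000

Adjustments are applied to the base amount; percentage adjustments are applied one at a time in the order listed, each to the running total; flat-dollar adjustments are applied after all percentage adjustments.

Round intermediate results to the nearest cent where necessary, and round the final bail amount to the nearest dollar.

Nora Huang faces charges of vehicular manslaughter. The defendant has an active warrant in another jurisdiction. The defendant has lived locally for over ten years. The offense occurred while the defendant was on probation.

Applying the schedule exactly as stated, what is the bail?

$100,870

Base amounts from the schedule: vehicular manslaughter $115,200.
Single charge. Combined base = $115,200.
Continuous local residence of ten or more years (−40%): $115,200 × 0.6 = $69,120.
Defendant has an active warrant in another jurisdiction (+$16,750 flat): $69,120 + $16,750 = $85,870.
Offense committed while on probation or parole (+$15,000 flat): $85,870 + $15,000 = $100,870.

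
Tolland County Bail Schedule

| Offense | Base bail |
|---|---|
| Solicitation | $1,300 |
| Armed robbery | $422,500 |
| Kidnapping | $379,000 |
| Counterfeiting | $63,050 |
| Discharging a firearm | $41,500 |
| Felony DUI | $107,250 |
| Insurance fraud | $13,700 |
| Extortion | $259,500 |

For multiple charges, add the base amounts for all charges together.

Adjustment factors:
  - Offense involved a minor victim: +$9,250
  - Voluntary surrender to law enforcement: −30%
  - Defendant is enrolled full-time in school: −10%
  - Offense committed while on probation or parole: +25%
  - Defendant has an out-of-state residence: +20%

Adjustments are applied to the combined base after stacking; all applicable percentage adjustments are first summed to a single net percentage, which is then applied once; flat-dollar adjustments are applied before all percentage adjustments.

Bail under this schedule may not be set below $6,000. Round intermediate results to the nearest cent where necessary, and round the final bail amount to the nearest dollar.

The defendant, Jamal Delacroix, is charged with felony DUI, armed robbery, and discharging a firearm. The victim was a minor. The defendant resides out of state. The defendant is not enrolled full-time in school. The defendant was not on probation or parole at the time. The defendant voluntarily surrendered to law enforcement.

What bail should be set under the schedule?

$522,450

Base amounts from the schedule: felony DUI $107,250; armed robbery $422,500; discharging a firearm $41,500.
Stacking rule: sum of all bases. $107,250 + $422,500 + $41,500 = $571,250.
Offense involved a minor victim (+$9,250 flat): $571,250 + $9,250 = $580,500.
Net percentage adjustment: −30% +20% = −10%. $580,500 × 0.9 = $522,450.
$522,450 is at or above the $6,000 minimum.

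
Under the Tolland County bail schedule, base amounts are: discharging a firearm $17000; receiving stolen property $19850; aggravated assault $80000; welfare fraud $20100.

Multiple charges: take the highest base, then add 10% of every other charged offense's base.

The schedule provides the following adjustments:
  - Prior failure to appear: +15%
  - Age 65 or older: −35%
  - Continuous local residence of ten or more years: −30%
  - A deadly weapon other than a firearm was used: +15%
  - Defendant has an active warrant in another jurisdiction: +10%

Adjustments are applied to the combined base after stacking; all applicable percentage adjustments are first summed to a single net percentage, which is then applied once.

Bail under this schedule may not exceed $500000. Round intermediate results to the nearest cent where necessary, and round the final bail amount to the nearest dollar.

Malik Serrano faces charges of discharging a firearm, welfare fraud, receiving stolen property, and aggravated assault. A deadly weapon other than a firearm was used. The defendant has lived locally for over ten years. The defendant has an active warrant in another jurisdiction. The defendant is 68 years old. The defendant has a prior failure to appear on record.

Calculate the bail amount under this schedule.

$64271

Base amounts from the schedule: discharging a firearm $17000; welfare fraud $20100; receiving stolen property $19850; aggravated assault $80000.
Stacking rule: highest base plus 10% of each additional charge. Highest is aggravated assault at $80000. Additional: $17000 × 10% = $1700; $20100 × 10% = $2010; $19850 × 10% = $1985. Combined base = $80000 + $5695 = $85695.
Net percentage adjustment: +15% −35% −30% +15% +10% = −25%. $85695 × 0.75 = $64271.25.
$64271.25 is within the $500000 maximum.
Rounded to the nearest dollar: $64271.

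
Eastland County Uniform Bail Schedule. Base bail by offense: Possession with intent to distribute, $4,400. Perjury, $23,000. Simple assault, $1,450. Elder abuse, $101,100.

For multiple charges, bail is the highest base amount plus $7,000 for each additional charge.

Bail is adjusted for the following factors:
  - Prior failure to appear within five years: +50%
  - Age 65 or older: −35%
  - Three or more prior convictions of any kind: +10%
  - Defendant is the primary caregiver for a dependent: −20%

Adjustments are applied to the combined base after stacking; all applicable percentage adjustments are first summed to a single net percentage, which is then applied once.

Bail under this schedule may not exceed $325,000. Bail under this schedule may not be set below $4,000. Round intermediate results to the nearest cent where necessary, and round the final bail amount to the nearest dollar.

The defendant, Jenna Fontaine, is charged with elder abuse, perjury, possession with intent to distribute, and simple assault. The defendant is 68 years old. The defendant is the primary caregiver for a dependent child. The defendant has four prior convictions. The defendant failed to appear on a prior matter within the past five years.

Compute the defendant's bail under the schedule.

$128,205

Base amounts from the schedule: elder abuse $101,100; perjury $23,000; possession with intent to distribute $4,400; simple assault $1,450.
Stacking rule: highest base plus $7,000 per additional charge. Highest is elder abuse at $101,100; 3 additional charges → +$21,000. Combined base = $122,100.
Net percentage adjustment: +50% −35% +10% −20% = +5%. $122,100 × 1.05 = $128,205.
$128,205 is within the $325,000 maximum.
$128,205 is at or above the $4,000 minimum.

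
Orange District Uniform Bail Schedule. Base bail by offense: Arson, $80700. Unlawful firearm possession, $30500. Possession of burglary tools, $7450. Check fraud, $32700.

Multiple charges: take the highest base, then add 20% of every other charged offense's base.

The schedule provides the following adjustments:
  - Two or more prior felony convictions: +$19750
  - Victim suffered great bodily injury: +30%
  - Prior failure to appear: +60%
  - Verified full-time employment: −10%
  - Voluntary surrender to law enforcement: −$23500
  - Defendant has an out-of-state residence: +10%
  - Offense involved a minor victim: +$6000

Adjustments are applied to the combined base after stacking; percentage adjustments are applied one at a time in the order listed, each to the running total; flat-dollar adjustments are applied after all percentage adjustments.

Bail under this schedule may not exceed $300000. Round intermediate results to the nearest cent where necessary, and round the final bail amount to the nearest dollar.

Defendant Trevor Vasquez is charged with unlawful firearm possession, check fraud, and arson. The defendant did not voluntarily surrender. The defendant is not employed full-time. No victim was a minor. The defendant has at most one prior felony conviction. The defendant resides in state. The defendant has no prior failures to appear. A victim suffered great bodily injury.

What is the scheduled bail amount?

$121342

Base amounts from the schedule: unlawful firearm possession $30500; check fraud $32700; arson $80700.
Stacking rule: highest base plus 20% of each additional charge. Highest is arson at $80700. Additional: $30500 × 20% = $6100; $32700 × 20% = $6540. Combined base = $80700 + $12640 = $93340.
Victim suffered great bodily injury (+30%): $93340 × 1.3 = $121342.
$121342 is within the $300000 maximum.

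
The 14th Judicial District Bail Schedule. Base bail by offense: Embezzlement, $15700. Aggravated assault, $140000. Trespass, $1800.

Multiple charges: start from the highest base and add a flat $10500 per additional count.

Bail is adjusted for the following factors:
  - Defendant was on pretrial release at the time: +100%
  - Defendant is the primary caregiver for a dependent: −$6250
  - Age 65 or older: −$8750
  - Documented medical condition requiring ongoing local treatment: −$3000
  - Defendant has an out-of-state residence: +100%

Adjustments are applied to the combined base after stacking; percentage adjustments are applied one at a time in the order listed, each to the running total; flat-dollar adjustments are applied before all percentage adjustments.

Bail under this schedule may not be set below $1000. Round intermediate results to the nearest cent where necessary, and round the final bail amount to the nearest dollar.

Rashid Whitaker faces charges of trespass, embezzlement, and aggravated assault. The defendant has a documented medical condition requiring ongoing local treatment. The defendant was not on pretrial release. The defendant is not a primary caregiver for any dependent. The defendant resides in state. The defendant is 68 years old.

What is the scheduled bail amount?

$149250

Base amounts from the schedule: trespass $1800; embezzlement $15700; aggravated assault $140000.
Stacking rule: highest base plus $10500 per additional charge. Highest is aggravated assault at $140000; 2 additional charges → +$21000. Combined base = $161000.
Age 65 or older (−$8750 flat): $161000 − $8750 = $152250.
Documented medical condition requiring ongoing local treatment (−$3000 flat): $152250 − $3000 = $149250.
$149250 is at or above the $1000 minimum.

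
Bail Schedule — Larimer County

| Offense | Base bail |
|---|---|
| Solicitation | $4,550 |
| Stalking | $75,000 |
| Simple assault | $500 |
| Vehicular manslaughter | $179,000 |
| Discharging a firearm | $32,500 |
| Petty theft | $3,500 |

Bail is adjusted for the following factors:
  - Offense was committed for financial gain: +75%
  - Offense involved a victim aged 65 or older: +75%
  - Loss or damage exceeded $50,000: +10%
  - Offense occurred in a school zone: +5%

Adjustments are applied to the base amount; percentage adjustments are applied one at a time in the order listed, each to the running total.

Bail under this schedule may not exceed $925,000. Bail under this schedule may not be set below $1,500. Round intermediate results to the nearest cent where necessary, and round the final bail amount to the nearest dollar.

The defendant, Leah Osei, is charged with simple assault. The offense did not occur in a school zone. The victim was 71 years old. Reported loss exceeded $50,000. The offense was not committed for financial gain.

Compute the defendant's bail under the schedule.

$1,500

Base amounts from the schedule: simple assault $500.
Single charge. Combined base = $500.
Offense involved a victim aged 65 or older (+75%): $500 × 1.75 = $875.
Loss or damage exceeded $50,000 (+10%): $875 × 1.1 = $962.50.
$962.50 is within the $925,000 maximum.
Result $962.50 is below the minimum of $1,500; bail is set at the minimum $1,500.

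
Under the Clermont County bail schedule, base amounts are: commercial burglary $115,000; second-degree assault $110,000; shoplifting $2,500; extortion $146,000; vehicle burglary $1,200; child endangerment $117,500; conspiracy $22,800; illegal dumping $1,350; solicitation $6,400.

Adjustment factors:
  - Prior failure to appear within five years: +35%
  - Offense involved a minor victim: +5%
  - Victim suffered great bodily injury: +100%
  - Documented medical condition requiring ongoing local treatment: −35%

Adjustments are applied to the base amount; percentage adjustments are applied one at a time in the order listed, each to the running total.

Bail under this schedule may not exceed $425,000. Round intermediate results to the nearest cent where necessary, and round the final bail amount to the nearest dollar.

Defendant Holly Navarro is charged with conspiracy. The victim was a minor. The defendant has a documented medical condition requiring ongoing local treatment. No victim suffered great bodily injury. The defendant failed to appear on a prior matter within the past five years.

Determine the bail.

$21,007

Base amounts from the schedule: conspiracy $22,800.
Single charge. Combined base = $22,800.
Prior failure to appear within five years (+35%): $22,800 × 1.35 = $30,780.
Offense involved a minor victim (+5%): $30,780 × 1.05 = $32,319.
Documented medical condition requiring ongoing local treatment (−35%): $32,319 × 0.65 = $21,007.35.
$21,007.35 is within the $425,000 maximum.
Rounded to the nearest dollar: $21,007.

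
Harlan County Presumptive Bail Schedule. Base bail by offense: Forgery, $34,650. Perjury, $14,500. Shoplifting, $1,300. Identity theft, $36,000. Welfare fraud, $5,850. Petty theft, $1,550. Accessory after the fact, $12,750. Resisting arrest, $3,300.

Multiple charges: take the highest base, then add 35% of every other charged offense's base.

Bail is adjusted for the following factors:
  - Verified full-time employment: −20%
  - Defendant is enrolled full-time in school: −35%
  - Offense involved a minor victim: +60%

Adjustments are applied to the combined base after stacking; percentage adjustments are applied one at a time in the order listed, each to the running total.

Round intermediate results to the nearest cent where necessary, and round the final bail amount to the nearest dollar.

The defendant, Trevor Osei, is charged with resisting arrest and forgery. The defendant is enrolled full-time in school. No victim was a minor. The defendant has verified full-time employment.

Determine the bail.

Base amounts from the schedule: resisting arrest $3,300; forgery $34,650.
Stacking rule: highest base plus 35% of each additional charge. Highest is forgery at $34,650. Additional: $3,300 × 35% = $1,155. Combined base = $34,650 + $1,155 = $35,805.
Verified full-time employment (−20%): $35,805 × 0.8 = $28,644.
Defendant is enrolled full-time in school (−35%): $28,644 × 0.65 = $18,618.60.
Rounded to the nearest dollar: $18,619.

$18,619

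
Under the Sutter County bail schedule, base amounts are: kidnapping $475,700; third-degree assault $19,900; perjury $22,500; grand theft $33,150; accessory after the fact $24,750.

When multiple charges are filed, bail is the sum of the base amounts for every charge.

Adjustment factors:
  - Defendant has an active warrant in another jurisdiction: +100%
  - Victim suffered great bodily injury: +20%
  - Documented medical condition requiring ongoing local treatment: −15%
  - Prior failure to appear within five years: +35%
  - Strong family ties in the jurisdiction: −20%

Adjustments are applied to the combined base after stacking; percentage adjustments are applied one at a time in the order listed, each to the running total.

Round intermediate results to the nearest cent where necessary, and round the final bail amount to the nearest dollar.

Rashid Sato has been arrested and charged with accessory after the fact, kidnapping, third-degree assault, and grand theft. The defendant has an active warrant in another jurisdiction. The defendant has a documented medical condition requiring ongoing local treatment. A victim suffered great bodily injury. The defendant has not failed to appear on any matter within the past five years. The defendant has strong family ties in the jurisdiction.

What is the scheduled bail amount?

$903,312

Base amounts from the schedule: accessory after the fact $24,750; kidnapping $475,700; third-degree assault $19,900; grand theft $33,150.
Stacking rule: sum of all bases. $24,750 + $475,700 + $19,900 + $33,150 = $553,500.
Defendant has an active warrant in another jurisdiction (+100%): $553,500 × 2 = $1,107,000.
Victim suffered great bodily injury (+20%): $1,107,000 × 1.2 = $1,328,400.
Documented medical condition requiring ongoing local treatment (−15%): $1,328,400 × 0.85 = $1,129,140.
Strong family ties in the jurisdiction (−20%): $1,129,140 × 0.8 = $903,312.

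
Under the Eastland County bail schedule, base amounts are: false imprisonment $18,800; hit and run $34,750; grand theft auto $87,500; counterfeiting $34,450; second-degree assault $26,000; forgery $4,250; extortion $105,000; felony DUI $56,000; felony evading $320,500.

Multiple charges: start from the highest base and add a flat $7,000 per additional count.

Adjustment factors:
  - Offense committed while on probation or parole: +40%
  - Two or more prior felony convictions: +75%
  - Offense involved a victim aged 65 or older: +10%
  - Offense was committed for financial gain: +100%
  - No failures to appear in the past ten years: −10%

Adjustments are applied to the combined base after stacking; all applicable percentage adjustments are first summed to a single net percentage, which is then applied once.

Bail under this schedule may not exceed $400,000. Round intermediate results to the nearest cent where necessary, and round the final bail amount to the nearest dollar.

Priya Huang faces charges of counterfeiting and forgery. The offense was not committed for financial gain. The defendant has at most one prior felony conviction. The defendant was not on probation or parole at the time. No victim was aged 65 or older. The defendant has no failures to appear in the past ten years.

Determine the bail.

$37,305

Base amounts from the schedule: counterfeiting $34,450; forgery $4,250.
Stacking rule: highest base plus $7,000 per additional charge. Highest is counterfeiting at $34,450; 1 additional charge → +$7,000. Combined base = $41,450.
No failures to appear in the past ten years (−10%): $41,450 × 0.9 = $37,305.
$37,305 is within the $400,000 maximum.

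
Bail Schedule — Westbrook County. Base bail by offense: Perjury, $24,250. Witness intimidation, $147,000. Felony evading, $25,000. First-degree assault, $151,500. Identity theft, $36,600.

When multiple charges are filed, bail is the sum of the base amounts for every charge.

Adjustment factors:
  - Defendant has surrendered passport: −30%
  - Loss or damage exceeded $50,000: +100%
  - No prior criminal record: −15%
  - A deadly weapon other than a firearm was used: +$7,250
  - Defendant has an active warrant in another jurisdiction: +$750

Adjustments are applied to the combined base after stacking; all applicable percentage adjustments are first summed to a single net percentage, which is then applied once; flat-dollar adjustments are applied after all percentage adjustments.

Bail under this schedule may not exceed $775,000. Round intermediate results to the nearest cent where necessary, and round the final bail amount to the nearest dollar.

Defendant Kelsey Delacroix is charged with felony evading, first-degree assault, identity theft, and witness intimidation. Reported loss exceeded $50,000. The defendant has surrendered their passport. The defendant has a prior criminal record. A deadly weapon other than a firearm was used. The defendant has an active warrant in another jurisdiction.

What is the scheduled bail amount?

Base amounts from the schedule: felony evading $25,000; first-degree assault $151,500; identity theft $36,600; witness intimidation $147,000.
Stacking rule: sum of all bases. $25,000 + $151,500 + $36,600 + $147,000 = $360,100.
Net percentage adjustment: −30% +100% = +70%. $360,100 × 1.7 = $612,170.
A deadly weapon other than a firearm was used (+$7,250 flat): $612,170 + $7,250 = $619,420.
Defendant has an active warrant in another jurisdiction (+$750 flat): $619,420 + $750 = $620,170.
$620,170 is within the $775,000 maximum.

$620,170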